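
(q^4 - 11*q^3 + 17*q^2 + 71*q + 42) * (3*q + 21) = 3*q^5 - 12*q^4 - 180*q^3 + 570*q^2 + 1617*q + 882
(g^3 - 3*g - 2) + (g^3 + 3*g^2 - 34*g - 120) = 2*g^3 + 3*g^2 - 37*g - 122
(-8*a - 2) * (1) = -8*a - 2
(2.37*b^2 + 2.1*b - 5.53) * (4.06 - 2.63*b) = -6.2331*b^3 + 4.0992*b^2 + 23.0699*b - 22.4518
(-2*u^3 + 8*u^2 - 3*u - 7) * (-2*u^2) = 4*u^5 - 16*u^4 + 6*u^3 + 14*u^2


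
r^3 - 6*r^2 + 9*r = r*(r - 3)^2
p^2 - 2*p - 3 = (p - 3)*(p + 1)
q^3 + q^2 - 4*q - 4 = (q - 2)*(q + 1)*(q + 2)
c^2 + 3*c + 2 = (c + 1)*(c + 2)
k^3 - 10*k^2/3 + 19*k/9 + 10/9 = (k - 2)*(k - 5/3)*(k + 1/3)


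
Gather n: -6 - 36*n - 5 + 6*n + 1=-30*n - 10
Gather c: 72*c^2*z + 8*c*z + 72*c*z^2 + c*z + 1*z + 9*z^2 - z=72*c^2*z + c*(72*z^2 + 9*z) + 9*z^2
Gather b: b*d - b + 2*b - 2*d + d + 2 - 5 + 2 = b*(d + 1) - d - 1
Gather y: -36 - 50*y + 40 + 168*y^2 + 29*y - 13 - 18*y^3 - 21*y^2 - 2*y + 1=-18*y^3 + 147*y^2 - 23*y - 8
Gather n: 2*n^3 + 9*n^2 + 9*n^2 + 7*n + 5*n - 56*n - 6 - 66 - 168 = 2*n^3 + 18*n^2 - 44*n - 240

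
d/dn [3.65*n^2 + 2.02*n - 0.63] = 7.3*n + 2.02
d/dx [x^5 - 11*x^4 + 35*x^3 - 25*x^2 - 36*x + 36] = 5*x^4 - 44*x^3 + 105*x^2 - 50*x - 36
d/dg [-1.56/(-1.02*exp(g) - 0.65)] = -1.5912*exp(g)/(1.02*exp(g) + 0.65)^2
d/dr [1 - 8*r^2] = -16*r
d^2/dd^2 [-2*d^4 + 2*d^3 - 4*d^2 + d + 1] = -24*d^2 + 12*d - 8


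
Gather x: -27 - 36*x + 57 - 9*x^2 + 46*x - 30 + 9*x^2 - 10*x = 0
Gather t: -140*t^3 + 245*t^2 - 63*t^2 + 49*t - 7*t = -140*t^3 + 182*t^2 + 42*t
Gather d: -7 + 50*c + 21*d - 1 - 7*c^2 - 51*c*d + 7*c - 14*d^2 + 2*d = -7*c^2 + 57*c - 14*d^2 + d*(23 - 51*c) - 8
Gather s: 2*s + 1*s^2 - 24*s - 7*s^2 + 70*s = -6*s^2 + 48*s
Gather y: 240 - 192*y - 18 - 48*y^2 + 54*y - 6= -48*y^2 - 138*y + 216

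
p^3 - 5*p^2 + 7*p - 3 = (p - 3)*(p - 1)^2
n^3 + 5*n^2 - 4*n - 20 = (n - 2)*(n + 2)*(n + 5)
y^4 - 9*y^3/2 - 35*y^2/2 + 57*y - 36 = (y - 6)*(y - 3/2)*(y - 1)*(y + 4)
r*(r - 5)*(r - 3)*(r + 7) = r^4 - r^3 - 41*r^2 + 105*r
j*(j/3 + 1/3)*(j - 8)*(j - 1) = j^4/3 - 8*j^3/3 - j^2/3 + 8*j/3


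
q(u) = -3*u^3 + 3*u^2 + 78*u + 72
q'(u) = -9*u^2 + 6*u + 78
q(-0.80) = 13.06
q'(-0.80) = 67.44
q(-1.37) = -21.52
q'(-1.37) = 52.89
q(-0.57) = 29.07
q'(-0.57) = 71.66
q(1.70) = 198.53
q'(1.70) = 62.19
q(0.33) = 97.96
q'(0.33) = 79.00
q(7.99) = -643.51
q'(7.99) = -448.62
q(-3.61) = -29.35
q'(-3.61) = -60.95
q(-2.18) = -52.70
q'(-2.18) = 22.15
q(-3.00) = -54.00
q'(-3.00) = -21.00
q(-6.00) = 360.00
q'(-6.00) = -282.00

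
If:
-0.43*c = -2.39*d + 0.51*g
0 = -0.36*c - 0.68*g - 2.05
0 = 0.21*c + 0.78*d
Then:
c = 1.91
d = -0.52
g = -4.03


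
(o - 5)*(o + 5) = o^2 - 25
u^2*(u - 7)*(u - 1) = u^4 - 8*u^3 + 7*u^2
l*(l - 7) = l^2 - 7*l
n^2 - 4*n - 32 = (n - 8)*(n + 4)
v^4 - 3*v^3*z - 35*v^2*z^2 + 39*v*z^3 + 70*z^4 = (v - 7*z)*(v - 2*z)*(v + z)*(v + 5*z)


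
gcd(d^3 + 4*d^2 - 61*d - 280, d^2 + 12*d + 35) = d^2 + 12*d + 35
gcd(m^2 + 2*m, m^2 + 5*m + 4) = 1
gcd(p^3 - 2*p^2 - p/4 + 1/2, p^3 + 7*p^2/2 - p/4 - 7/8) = p^2 - 1/4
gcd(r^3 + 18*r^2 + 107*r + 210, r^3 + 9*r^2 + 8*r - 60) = r^2 + 11*r + 30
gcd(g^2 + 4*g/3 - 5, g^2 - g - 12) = g + 3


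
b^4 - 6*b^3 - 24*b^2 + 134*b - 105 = (b - 7)*(b - 3)*(b - 1)*(b + 5)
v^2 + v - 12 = (v - 3)*(v + 4)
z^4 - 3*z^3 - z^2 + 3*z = z*(z - 3)*(z - 1)*(z + 1)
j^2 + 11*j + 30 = (j + 5)*(j + 6)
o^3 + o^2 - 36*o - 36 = (o - 6)*(o + 1)*(o + 6)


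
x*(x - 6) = x^2 - 6*x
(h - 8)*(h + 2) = h^2 - 6*h - 16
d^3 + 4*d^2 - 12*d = d*(d - 2)*(d + 6)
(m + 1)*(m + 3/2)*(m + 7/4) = m^3 + 17*m^2/4 + 47*m/8 + 21/8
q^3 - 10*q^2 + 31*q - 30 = (q - 5)*(q - 3)*(q - 2)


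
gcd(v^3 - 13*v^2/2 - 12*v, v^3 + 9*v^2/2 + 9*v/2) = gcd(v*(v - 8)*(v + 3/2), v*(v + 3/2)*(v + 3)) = v^2 + 3*v/2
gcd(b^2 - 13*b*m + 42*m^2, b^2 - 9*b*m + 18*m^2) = b - 6*m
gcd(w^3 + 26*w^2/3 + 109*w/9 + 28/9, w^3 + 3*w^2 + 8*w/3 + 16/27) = w^2 + 5*w/3 + 4/9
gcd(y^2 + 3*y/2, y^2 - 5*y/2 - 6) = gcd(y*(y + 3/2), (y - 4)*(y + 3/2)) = y + 3/2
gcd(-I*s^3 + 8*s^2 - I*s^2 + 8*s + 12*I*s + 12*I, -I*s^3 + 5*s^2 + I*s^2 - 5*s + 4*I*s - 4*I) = 1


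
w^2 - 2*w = w*(w - 2)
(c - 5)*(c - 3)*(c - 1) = c^3 - 9*c^2 + 23*c - 15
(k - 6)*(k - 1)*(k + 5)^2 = k^4 + 3*k^3 - 39*k^2 - 115*k + 150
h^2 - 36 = (h - 6)*(h + 6)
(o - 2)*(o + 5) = o^2 + 3*o - 10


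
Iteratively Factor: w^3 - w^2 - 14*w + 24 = (w - 3)*(w^2 + 2*w - 8) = (w - 3)*(w + 4)*(w - 2)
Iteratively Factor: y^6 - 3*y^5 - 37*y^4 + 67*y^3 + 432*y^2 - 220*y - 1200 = (y - 5)*(y^5 + 2*y^4 - 27*y^3 - 68*y^2 + 92*y + 240) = (y - 5)*(y + 3)*(y^4 - y^3 - 24*y^2 + 4*y + 80) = (y - 5)^2*(y + 3)*(y^3 + 4*y^2 - 4*y - 16) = (y - 5)^2*(y + 2)*(y + 3)*(y^2 + 2*y - 8) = (y - 5)^2*(y + 2)*(y + 3)*(y + 4)*(y - 2)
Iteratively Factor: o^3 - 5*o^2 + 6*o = (o - 3)*(o^2 - 2*o) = (o - 3)*(o - 2)*(o)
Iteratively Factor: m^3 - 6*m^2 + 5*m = (m - 5)*(m^2 - m) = (m - 5)*(m - 1)*(m)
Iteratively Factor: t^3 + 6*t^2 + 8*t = (t + 2)*(t^2 + 4*t) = t*(t + 2)*(t + 4)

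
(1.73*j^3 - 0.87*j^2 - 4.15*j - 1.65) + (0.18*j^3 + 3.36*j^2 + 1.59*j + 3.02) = 1.91*j^3 + 2.49*j^2 - 2.56*j + 1.37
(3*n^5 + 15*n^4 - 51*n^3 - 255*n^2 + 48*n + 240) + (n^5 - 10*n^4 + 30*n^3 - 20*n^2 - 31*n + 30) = 4*n^5 + 5*n^4 - 21*n^3 - 275*n^2 + 17*n + 270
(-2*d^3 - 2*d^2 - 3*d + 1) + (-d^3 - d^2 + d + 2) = -3*d^3 - 3*d^2 - 2*d + 3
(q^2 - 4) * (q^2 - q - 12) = q^4 - q^3 - 16*q^2 + 4*q + 48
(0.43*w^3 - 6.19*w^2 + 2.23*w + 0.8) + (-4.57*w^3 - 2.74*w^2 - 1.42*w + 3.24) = -4.14*w^3 - 8.93*w^2 + 0.81*w + 4.04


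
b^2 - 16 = (b - 4)*(b + 4)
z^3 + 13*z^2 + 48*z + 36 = (z + 1)*(z + 6)^2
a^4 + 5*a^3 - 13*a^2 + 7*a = a*(a - 1)^2*(a + 7)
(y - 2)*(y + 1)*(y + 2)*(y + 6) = y^4 + 7*y^3 + 2*y^2 - 28*y - 24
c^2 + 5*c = c*(c + 5)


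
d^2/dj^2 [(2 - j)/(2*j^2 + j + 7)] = 2*(-(j - 2)*(4*j + 1)^2 + 3*(2*j - 1)*(2*j^2 + j + 7))/(2*j^2 + j + 7)^3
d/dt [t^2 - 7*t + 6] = 2*t - 7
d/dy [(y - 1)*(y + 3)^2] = (y + 3)*(3*y + 1)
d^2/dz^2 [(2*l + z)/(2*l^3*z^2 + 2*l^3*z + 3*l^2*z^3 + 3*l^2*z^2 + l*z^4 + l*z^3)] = 2*(3*l^2*z^2 + 3*l^2*z + l^2 + 8*l*z^3 + 9*l*z^2 + 3*l*z + 6*z^4 + 8*z^3 + 3*z^2)/(l*z^3*(l^3*z^3 + 3*l^3*z^2 + 3*l^3*z + l^3 + 3*l^2*z^4 + 9*l^2*z^3 + 9*l^2*z^2 + 3*l^2*z + 3*l*z^5 + 9*l*z^4 + 9*l*z^3 + 3*l*z^2 + z^6 + 3*z^5 + 3*z^4 + z^3))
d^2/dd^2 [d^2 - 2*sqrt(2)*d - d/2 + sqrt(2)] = 2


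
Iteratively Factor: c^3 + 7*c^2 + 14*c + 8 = (c + 2)*(c^2 + 5*c + 4) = (c + 2)*(c + 4)*(c + 1)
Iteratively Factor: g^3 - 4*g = (g - 2)*(g^2 + 2*g) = g*(g - 2)*(g + 2)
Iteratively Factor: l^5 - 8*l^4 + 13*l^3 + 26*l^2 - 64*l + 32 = (l + 2)*(l^4 - 10*l^3 + 33*l^2 - 40*l + 16) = (l - 1)*(l + 2)*(l^3 - 9*l^2 + 24*l - 16) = (l - 1)^2*(l + 2)*(l^2 - 8*l + 16) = (l - 4)*(l - 1)^2*(l + 2)*(l - 4)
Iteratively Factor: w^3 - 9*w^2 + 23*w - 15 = (w - 1)*(w^2 - 8*w + 15) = (w - 5)*(w - 1)*(w - 3)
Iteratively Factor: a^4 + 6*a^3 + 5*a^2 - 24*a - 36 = (a + 2)*(a^3 + 4*a^2 - 3*a - 18) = (a - 2)*(a + 2)*(a^2 + 6*a + 9) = (a - 2)*(a + 2)*(a + 3)*(a + 3)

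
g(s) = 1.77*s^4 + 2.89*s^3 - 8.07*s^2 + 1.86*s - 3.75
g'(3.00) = 222.63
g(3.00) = 150.60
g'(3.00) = 222.63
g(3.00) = 150.60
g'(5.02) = 1034.99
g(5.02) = 1291.88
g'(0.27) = -1.73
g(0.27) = -3.77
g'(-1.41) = 22.01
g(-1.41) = -23.52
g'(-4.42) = -368.78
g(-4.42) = 256.37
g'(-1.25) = 21.75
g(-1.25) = -20.01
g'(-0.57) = 12.57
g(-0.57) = -7.78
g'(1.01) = 1.70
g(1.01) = -5.28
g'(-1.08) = 20.49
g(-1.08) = -16.40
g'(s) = 7.08*s^3 + 8.67*s^2 - 16.14*s + 1.86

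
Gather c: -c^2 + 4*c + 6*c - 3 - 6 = -c^2 + 10*c - 9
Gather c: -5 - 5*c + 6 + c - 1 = -4*c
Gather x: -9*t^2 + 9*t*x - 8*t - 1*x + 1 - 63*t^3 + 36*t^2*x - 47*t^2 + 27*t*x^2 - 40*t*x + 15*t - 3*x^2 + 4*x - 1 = -63*t^3 - 56*t^2 + 7*t + x^2*(27*t - 3) + x*(36*t^2 - 31*t + 3)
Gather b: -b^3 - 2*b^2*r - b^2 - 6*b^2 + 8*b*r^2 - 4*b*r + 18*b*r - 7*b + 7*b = -b^3 + b^2*(-2*r - 7) + b*(8*r^2 + 14*r)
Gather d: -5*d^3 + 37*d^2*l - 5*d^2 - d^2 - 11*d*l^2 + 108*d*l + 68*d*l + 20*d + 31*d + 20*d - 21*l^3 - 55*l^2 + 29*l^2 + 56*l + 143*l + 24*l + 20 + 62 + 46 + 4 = -5*d^3 + d^2*(37*l - 6) + d*(-11*l^2 + 176*l + 71) - 21*l^3 - 26*l^2 + 223*l + 132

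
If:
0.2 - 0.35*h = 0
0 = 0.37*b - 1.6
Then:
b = 4.32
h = 0.57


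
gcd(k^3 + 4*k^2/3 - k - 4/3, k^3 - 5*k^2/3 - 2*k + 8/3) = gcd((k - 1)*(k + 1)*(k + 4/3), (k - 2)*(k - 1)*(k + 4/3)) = k^2 + k/3 - 4/3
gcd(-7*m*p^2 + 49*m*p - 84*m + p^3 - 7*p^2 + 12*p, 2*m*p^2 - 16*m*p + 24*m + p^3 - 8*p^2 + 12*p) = 1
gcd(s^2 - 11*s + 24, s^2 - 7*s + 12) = s - 3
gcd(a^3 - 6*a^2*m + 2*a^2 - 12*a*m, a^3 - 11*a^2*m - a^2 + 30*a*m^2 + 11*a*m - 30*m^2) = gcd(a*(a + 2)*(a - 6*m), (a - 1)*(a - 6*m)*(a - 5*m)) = a - 6*m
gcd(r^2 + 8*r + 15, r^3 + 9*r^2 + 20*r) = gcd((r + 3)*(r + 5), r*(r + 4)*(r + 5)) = r + 5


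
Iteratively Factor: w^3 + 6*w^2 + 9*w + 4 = (w + 1)*(w^2 + 5*w + 4) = (w + 1)^2*(w + 4)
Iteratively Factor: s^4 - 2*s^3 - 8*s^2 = (s)*(s^3 - 2*s^2 - 8*s) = s*(s - 4)*(s^2 + 2*s) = s^2*(s - 4)*(s + 2)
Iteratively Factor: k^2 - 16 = (k + 4)*(k - 4)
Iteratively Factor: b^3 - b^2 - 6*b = (b - 3)*(b^2 + 2*b) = (b - 3)*(b + 2)*(b)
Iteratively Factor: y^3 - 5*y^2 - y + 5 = (y - 1)*(y^2 - 4*y - 5) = (y - 5)*(y - 1)*(y + 1)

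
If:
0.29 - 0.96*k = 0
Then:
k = 0.30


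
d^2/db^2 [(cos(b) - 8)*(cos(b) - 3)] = 11*cos(b) - 2*cos(2*b)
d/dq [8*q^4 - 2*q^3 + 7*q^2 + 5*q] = 32*q^3 - 6*q^2 + 14*q + 5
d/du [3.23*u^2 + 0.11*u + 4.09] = 6.46*u + 0.11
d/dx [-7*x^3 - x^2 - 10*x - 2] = -21*x^2 - 2*x - 10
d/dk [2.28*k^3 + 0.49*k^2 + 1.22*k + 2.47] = 6.84*k^2 + 0.98*k + 1.22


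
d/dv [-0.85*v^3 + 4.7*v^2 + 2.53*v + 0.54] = -2.55*v^2 + 9.4*v + 2.53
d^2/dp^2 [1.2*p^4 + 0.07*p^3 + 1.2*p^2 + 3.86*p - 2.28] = 14.4*p^2 + 0.42*p + 2.4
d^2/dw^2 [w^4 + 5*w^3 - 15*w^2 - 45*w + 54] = 12*w^2 + 30*w - 30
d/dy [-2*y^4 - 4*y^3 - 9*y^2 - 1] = 2*y*(-4*y^2 - 6*y - 9)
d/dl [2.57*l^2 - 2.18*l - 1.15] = 5.14*l - 2.18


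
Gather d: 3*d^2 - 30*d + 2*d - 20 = 3*d^2 - 28*d - 20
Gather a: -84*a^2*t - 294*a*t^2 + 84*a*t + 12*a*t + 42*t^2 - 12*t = -84*a^2*t + a*(-294*t^2 + 96*t) + 42*t^2 - 12*t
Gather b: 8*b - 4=8*b - 4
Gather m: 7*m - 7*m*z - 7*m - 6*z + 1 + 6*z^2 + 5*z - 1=-7*m*z + 6*z^2 - z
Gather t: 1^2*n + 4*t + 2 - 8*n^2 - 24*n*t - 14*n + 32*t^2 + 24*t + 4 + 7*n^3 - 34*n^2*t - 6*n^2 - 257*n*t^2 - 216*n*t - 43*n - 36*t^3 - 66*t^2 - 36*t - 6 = 7*n^3 - 14*n^2 - 56*n - 36*t^3 + t^2*(-257*n - 34) + t*(-34*n^2 - 240*n - 8)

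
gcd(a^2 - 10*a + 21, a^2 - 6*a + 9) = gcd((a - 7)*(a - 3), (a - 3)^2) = a - 3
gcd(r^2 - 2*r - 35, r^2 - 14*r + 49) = r - 7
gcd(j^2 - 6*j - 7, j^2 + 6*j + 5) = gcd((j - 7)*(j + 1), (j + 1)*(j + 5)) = j + 1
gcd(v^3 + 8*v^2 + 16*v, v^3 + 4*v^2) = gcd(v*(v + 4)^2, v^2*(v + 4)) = v^2 + 4*v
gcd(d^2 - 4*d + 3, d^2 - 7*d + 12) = d - 3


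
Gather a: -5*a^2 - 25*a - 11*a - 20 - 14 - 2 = -5*a^2 - 36*a - 36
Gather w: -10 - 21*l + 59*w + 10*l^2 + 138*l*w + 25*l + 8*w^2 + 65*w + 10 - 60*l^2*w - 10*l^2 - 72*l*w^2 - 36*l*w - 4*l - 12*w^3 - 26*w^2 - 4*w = -12*w^3 + w^2*(-72*l - 18) + w*(-60*l^2 + 102*l + 120)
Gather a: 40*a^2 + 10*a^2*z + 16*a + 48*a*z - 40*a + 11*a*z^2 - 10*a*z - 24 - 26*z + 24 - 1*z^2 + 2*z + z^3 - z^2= a^2*(10*z + 40) + a*(11*z^2 + 38*z - 24) + z^3 - 2*z^2 - 24*z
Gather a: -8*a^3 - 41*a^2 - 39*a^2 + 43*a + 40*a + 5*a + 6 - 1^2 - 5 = -8*a^3 - 80*a^2 + 88*a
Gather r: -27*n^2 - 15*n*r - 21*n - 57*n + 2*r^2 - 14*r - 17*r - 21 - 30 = -27*n^2 - 78*n + 2*r^2 + r*(-15*n - 31) - 51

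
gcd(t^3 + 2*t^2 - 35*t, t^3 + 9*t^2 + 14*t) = t^2 + 7*t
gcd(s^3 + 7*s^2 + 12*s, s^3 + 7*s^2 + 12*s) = s^3 + 7*s^2 + 12*s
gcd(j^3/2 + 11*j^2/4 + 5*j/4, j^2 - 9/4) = 1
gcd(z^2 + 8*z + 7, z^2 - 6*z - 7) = z + 1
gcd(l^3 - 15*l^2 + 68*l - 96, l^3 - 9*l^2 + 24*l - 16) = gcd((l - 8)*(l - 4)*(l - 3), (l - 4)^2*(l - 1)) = l - 4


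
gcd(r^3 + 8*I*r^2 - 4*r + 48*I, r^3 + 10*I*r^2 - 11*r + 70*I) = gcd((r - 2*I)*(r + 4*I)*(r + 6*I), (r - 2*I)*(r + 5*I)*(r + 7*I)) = r - 2*I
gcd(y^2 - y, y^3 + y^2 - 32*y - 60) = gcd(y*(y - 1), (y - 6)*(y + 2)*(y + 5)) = 1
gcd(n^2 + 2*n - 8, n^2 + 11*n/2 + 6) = n + 4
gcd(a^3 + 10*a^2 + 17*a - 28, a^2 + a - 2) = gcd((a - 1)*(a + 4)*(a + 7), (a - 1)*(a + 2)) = a - 1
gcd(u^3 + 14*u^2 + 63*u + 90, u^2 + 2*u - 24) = u + 6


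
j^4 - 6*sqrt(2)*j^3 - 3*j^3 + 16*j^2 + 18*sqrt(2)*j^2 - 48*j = j*(j - 3)*(j - 4*sqrt(2))*(j - 2*sqrt(2))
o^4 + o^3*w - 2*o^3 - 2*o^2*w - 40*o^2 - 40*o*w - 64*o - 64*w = (o - 8)*(o + 2)*(o + 4)*(o + w)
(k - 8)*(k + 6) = k^2 - 2*k - 48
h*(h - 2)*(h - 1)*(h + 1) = h^4 - 2*h^3 - h^2 + 2*h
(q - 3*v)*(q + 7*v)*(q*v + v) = q^3*v + 4*q^2*v^2 + q^2*v - 21*q*v^3 + 4*q*v^2 - 21*v^3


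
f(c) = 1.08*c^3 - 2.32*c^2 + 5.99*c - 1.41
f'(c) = 3.24*c^2 - 4.64*c + 5.99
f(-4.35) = -160.26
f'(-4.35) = 87.48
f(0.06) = -1.06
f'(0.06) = 5.72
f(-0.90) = -9.47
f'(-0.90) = 12.79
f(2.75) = 19.98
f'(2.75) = 17.73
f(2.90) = 22.79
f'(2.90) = 19.78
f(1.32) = 4.94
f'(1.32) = 5.51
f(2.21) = 12.15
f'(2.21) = 11.56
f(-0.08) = -1.90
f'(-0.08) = 6.38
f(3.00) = 24.84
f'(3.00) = 21.23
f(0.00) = -1.41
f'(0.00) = 5.99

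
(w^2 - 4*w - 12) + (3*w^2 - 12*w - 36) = 4*w^2 - 16*w - 48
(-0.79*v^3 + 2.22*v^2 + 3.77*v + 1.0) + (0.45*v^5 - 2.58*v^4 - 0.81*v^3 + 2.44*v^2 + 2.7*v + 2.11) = 0.45*v^5 - 2.58*v^4 - 1.6*v^3 + 4.66*v^2 + 6.47*v + 3.11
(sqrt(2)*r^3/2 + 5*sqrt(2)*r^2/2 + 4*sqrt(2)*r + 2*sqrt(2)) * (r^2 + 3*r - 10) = sqrt(2)*r^5/2 + 4*sqrt(2)*r^4 + 13*sqrt(2)*r^3/2 - 11*sqrt(2)*r^2 - 34*sqrt(2)*r - 20*sqrt(2)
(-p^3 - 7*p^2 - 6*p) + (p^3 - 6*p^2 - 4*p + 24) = -13*p^2 - 10*p + 24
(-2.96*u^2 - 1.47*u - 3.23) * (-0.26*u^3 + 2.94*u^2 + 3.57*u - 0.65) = 0.7696*u^5 - 8.3202*u^4 - 14.0492*u^3 - 12.8201*u^2 - 10.5756*u + 2.0995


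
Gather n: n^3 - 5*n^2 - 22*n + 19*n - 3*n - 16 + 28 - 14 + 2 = n^3 - 5*n^2 - 6*n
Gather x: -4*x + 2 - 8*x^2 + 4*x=2 - 8*x^2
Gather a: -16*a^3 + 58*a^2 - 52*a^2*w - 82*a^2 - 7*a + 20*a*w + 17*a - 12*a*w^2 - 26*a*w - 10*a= -16*a^3 + a^2*(-52*w - 24) + a*(-12*w^2 - 6*w)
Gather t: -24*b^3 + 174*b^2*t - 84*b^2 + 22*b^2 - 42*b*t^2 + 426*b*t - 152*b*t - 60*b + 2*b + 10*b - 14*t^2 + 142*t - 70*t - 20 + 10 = -24*b^3 - 62*b^2 - 48*b + t^2*(-42*b - 14) + t*(174*b^2 + 274*b + 72) - 10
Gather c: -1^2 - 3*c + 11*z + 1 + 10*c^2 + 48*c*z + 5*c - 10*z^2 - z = 10*c^2 + c*(48*z + 2) - 10*z^2 + 10*z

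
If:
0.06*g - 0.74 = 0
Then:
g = 12.33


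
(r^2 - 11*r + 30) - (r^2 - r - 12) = 42 - 10*r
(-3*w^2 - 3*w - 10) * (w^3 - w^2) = -3*w^5 - 7*w^3 + 10*w^2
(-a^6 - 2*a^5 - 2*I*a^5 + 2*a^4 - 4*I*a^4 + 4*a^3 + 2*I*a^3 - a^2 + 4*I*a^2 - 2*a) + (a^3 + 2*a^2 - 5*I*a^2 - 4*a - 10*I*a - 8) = -a^6 - 2*a^5 - 2*I*a^5 + 2*a^4 - 4*I*a^4 + 5*a^3 + 2*I*a^3 + a^2 - I*a^2 - 6*a - 10*I*a - 8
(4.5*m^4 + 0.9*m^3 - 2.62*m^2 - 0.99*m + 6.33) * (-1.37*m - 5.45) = -6.165*m^5 - 25.758*m^4 - 1.3156*m^3 + 15.6353*m^2 - 3.2766*m - 34.4985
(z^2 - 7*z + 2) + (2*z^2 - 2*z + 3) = 3*z^2 - 9*z + 5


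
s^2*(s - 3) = s^3 - 3*s^2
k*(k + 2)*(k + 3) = k^3 + 5*k^2 + 6*k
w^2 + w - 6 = (w - 2)*(w + 3)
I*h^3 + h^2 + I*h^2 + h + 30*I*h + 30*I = (h - 6*I)*(h + 5*I)*(I*h + I)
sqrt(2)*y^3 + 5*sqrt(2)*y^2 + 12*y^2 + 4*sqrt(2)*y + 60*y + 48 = (y + 4)*(y + 6*sqrt(2))*(sqrt(2)*y + sqrt(2))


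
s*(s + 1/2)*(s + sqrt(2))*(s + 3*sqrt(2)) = s^4 + s^3/2 + 4*sqrt(2)*s^3 + 2*sqrt(2)*s^2 + 6*s^2 + 3*s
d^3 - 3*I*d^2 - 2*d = d*(d - 2*I)*(d - I)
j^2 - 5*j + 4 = (j - 4)*(j - 1)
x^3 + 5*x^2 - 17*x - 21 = (x - 3)*(x + 1)*(x + 7)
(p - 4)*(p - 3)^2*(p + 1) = p^4 - 9*p^3 + 23*p^2 - 3*p - 36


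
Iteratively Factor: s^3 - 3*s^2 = (s)*(s^2 - 3*s) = s*(s - 3)*(s)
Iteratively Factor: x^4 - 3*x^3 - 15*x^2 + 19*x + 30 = (x - 2)*(x^3 - x^2 - 17*x - 15) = (x - 2)*(x + 1)*(x^2 - 2*x - 15) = (x - 2)*(x + 1)*(x + 3)*(x - 5)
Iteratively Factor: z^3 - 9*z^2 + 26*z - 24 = (z - 3)*(z^2 - 6*z + 8) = (z - 4)*(z - 3)*(z - 2)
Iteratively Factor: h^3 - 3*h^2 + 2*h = (h)*(h^2 - 3*h + 2) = h*(h - 2)*(h - 1)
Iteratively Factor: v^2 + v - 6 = (v - 2)*(v + 3)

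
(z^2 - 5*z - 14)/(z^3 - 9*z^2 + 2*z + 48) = (z - 7)/(z^2 - 11*z + 24)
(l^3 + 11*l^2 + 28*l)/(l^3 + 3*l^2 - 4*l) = (l + 7)/(l - 1)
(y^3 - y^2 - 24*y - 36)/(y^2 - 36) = (y^2 + 5*y + 6)/(y + 6)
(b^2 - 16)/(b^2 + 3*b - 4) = (b - 4)/(b - 1)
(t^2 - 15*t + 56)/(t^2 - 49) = (t - 8)/(t + 7)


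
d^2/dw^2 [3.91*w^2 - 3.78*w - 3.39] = 7.82000000000000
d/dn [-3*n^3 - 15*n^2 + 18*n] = -9*n^2 - 30*n + 18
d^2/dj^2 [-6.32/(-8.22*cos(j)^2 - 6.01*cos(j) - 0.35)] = (-1708.129152*(1 - cos(j)^2)^2 - 936.665712*cos(j)^3 - 1009.613048*cos(j)^2 + 1886.625544*cos(j) + 2128.321936)/(8.22*cos(j)^2 + 6.01*cos(j) + 0.35)^3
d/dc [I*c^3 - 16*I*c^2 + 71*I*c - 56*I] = I*(3*c^2 - 32*c + 71)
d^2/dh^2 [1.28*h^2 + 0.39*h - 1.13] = 2.56000000000000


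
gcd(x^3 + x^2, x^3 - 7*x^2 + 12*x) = x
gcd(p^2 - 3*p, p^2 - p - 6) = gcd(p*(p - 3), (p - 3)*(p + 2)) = p - 3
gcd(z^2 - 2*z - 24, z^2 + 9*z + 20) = z + 4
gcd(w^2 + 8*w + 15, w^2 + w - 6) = w + 3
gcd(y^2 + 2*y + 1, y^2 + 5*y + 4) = y + 1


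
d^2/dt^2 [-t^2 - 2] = -2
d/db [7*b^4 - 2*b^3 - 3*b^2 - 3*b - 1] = 28*b^3 - 6*b^2 - 6*b - 3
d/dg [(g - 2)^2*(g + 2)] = (g - 2)*(3*g + 2)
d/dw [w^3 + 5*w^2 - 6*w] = 3*w^2 + 10*w - 6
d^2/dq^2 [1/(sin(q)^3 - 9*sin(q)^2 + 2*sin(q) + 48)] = (-9*sin(q)^6 + 99*sin(q)^5 - 316*sin(q)^4 + 342*sin(q)^3 - 1234*sin(q)^2 - 300*sin(q) + 872)/(sin(q)^3 - 9*sin(q)^2 + 2*sin(q) + 48)^3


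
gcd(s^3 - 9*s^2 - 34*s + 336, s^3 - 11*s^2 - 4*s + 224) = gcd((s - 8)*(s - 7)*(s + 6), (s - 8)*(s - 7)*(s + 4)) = s^2 - 15*s + 56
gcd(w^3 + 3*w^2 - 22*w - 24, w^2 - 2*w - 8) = w - 4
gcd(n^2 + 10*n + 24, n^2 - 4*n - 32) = n + 4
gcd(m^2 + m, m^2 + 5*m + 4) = m + 1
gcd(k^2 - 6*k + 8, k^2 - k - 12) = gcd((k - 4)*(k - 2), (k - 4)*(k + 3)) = k - 4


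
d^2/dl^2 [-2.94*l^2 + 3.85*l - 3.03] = -5.88000000000000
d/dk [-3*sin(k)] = -3*cos(k)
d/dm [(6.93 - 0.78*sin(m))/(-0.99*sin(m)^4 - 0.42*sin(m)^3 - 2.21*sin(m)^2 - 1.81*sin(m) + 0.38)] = (-2.3166*sin(m)^4 + 26.7876*sin(m)^3 + 7.008*sin(m)^2 + 30.6306*sin(m) + 12.2469)*cos(m)/(0.9801*sin(m)^8 + 0.8316*sin(m)^7 + 4.5522*sin(m)^6 + 5.4402*sin(m)^5 + 5.6521*sin(m)^4 + 7.681*sin(m)^3 + 1.5965*sin(m)^2 - 1.3756*sin(m) + 0.1444)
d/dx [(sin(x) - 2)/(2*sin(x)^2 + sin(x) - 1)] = (8*sin(x) + cos(2*x))*cos(x)/(sin(x) - cos(2*x))^2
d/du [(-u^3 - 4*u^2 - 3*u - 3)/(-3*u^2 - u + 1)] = (3*u^4 + 2*u^3 - 8*u^2 - 26*u - 6)/(9*u^4 + 6*u^3 - 5*u^2 - 2*u + 1)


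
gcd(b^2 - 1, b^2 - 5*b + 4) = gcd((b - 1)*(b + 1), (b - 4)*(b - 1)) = b - 1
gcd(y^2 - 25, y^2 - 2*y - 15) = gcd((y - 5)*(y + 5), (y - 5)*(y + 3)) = y - 5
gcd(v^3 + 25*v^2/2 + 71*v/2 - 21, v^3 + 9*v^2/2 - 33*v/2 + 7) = v^2 + 13*v/2 - 7/2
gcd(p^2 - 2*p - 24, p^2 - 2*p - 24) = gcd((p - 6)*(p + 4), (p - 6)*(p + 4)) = p^2 - 2*p - 24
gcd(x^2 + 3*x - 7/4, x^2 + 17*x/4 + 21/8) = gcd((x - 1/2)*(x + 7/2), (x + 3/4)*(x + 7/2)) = x + 7/2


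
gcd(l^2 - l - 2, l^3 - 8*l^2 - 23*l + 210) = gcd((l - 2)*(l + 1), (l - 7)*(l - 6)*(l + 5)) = 1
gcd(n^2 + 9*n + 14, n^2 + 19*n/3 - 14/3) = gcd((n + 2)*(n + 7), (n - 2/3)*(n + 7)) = n + 7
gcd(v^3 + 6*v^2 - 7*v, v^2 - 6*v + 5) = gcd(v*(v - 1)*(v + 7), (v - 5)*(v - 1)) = v - 1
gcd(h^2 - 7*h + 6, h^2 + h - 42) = h - 6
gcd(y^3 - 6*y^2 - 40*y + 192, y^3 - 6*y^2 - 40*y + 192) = y^3 - 6*y^2 - 40*y + 192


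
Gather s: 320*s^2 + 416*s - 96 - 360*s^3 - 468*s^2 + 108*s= -360*s^3 - 148*s^2 + 524*s - 96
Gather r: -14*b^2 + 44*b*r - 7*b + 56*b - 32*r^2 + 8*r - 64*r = -14*b^2 + 49*b - 32*r^2 + r*(44*b - 56)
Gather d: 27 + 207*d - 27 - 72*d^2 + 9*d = -72*d^2 + 216*d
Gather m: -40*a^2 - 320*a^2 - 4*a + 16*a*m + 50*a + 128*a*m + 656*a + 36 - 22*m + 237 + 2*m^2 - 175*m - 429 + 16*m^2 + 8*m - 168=-360*a^2 + 702*a + 18*m^2 + m*(144*a - 189) - 324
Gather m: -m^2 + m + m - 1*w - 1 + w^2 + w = -m^2 + 2*m + w^2 - 1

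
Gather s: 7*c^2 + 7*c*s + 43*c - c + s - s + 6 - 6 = 7*c^2 + 7*c*s + 42*c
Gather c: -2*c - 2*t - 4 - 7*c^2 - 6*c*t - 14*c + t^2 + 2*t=-7*c^2 + c*(-6*t - 16) + t^2 - 4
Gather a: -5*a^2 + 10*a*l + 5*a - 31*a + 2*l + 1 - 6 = -5*a^2 + a*(10*l - 26) + 2*l - 5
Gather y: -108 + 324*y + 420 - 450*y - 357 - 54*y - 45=-180*y - 90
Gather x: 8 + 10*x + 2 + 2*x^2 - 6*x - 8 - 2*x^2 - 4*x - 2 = 0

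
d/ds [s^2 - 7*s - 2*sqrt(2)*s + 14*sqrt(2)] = 2*s - 7 - 2*sqrt(2)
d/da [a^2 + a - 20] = 2*a + 1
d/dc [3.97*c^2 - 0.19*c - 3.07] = 7.94*c - 0.19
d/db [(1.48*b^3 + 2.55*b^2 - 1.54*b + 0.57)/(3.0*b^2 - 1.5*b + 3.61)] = (4.44*b^4 - 4.44*b^3 + 16.8234*b^2 + 14.991*b - 4.7044)/(9.0*b^4 - 9.0*b^3 + 23.91*b^2 - 10.83*b + 13.0321)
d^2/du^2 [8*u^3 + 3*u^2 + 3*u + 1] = 48*u + 6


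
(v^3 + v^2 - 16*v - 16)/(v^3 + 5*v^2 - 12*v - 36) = (v^3 + v^2 - 16*v - 16)/(v^3 + 5*v^2 - 12*v - 36)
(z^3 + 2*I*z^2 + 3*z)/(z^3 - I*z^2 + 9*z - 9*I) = z/(z - 3*I)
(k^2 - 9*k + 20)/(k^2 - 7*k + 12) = (k - 5)/(k - 3)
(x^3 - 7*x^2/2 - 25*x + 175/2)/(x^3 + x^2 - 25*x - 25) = (x - 7/2)/(x + 1)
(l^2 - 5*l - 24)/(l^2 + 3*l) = (l - 8)/l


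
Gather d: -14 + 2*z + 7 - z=z - 7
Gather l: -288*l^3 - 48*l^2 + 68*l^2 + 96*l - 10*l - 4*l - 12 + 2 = -288*l^3 + 20*l^2 + 82*l - 10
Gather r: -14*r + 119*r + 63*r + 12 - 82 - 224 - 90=168*r - 384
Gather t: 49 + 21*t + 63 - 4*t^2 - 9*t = -4*t^2 + 12*t + 112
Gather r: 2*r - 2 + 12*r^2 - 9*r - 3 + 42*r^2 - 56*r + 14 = 54*r^2 - 63*r + 9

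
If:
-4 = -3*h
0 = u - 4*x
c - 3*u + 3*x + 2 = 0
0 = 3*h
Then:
No Solution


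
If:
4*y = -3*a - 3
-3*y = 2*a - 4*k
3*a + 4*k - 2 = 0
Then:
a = 17/11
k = -29/44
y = -21/11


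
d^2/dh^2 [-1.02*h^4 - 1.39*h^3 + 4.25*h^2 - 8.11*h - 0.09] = -12.24*h^2 - 8.34*h + 8.5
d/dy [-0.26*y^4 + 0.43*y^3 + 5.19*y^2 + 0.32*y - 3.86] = -1.04*y^3 + 1.29*y^2 + 10.38*y + 0.32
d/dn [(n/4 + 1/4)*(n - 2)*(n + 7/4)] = 3*n^2/4 + 3*n/8 - 15/16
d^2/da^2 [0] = 0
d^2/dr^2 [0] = 0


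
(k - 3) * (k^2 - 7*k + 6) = k^3 - 10*k^2 + 27*k - 18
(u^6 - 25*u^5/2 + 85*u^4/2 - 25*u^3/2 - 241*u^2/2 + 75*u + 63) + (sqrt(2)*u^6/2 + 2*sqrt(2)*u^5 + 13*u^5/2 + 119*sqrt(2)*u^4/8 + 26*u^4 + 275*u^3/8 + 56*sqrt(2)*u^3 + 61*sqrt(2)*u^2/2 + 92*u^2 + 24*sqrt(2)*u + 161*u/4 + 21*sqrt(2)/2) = sqrt(2)*u^6/2 + u^6 - 6*u^5 + 2*sqrt(2)*u^5 + 119*sqrt(2)*u^4/8 + 137*u^4/2 + 175*u^3/8 + 56*sqrt(2)*u^3 - 57*u^2/2 + 61*sqrt(2)*u^2/2 + 24*sqrt(2)*u + 461*u/4 + 21*sqrt(2)/2 + 63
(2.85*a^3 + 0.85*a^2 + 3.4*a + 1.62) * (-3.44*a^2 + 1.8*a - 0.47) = -9.804*a^5 + 2.206*a^4 - 11.5055*a^3 + 0.1477*a^2 + 1.318*a - 0.7614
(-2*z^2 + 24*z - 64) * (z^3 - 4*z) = -2*z^5 + 24*z^4 - 56*z^3 - 96*z^2 + 256*z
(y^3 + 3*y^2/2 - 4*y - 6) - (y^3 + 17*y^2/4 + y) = -11*y^2/4 - 5*y - 6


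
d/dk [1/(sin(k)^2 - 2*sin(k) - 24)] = 2*(1 - sin(k))*cos(k)/((sin(k) - 6)^2*(sin(k) + 4)^2)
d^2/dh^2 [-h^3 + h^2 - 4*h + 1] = 2 - 6*h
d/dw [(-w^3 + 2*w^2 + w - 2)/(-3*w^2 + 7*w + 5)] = (3*w^4 - 14*w^3 + 2*w^2 + 8*w + 19)/(9*w^4 - 42*w^3 + 19*w^2 + 70*w + 25)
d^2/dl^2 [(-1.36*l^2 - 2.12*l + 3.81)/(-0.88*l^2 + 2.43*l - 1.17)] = (9.099904*l^3 - 26.10432*l^2 + 35.787312*l - 21.371634)/(0.681472*l^6 - 5.645376*l^5 + 18.30708*l^4 - 29.360475*l^3 + 24.340095*l^2 - 9.979281*l + 1.601613)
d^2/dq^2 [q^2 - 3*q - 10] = 2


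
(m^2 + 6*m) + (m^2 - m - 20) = 2*m^2 + 5*m - 20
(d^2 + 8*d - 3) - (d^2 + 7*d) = d - 3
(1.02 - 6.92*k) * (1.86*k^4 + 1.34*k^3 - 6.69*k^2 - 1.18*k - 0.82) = -12.8712*k^5 - 7.3756*k^4 + 47.6616*k^3 + 1.3418*k^2 + 4.4708*k - 0.8364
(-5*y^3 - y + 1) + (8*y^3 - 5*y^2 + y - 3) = 3*y^3 - 5*y^2 - 2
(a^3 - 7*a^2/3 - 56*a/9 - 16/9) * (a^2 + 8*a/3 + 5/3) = a^5 + a^4/3 - 97*a^3/9 - 601*a^2/27 - 136*a/9 - 80/27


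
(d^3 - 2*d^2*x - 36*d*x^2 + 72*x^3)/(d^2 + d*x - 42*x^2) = (d^2 + 4*d*x - 12*x^2)/(d + 7*x)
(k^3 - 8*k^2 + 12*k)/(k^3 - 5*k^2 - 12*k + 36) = k/(k + 3)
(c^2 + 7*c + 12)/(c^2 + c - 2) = (c^2 + 7*c + 12)/(c^2 + c - 2)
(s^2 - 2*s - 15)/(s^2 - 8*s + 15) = (s + 3)/(s - 3)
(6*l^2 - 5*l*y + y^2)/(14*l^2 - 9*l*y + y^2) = (-3*l + y)/(-7*l + y)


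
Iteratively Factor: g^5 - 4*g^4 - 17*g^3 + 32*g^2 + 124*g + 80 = (g + 2)*(g^4 - 6*g^3 - 5*g^2 + 42*g + 40) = (g - 4)*(g + 2)*(g^3 - 2*g^2 - 13*g - 10) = (g - 4)*(g + 2)^2*(g^2 - 4*g - 5) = (g - 4)*(g + 1)*(g + 2)^2*(g - 5)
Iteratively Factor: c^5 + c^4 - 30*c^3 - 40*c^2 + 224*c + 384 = (c - 4)*(c^4 + 5*c^3 - 10*c^2 - 80*c - 96) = (c - 4)^2*(c^3 + 9*c^2 + 26*c + 24) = (c - 4)^2*(c + 3)*(c^2 + 6*c + 8) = (c - 4)^2*(c + 3)*(c + 4)*(c + 2)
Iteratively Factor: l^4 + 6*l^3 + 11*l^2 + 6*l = (l)*(l^3 + 6*l^2 + 11*l + 6) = l*(l + 3)*(l^2 + 3*l + 2) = l*(l + 1)*(l + 3)*(l + 2)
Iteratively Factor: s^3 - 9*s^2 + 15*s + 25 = (s - 5)*(s^2 - 4*s - 5) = (s - 5)*(s + 1)*(s - 5)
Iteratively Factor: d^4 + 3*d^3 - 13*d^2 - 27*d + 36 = (d + 4)*(d^3 - d^2 - 9*d + 9) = (d - 3)*(d + 4)*(d^2 + 2*d - 3) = (d - 3)*(d - 1)*(d + 4)*(d + 3)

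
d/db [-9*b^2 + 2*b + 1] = 2 - 18*b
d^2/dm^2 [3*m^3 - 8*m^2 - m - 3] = 18*m - 16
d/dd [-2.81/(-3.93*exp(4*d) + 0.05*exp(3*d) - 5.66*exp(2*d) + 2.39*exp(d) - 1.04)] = (-44.1732*exp(3*d) + 0.4215*exp(2*d) - 31.8092*exp(d) + 6.7159)*exp(d)/(3.93*exp(4*d) - 0.05*exp(3*d) + 5.66*exp(2*d) - 2.39*exp(d) + 1.04)^2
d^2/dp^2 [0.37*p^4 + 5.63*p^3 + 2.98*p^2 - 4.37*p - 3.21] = 4.44*p^2 + 33.78*p + 5.96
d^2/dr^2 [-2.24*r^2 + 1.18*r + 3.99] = -4.48000000000000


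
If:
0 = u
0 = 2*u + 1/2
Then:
No Solution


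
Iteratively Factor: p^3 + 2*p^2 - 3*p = (p)*(p^2 + 2*p - 3) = p*(p - 1)*(p + 3)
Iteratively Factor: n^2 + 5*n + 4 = (n + 4)*(n + 1)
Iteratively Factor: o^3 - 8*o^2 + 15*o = (o)*(o^2 - 8*o + 15) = o*(o - 5)*(o - 3)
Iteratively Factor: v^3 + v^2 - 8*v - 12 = (v + 2)*(v^2 - v - 6) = (v - 3)*(v + 2)*(v + 2)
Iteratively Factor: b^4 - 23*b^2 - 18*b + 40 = (b - 5)*(b^3 + 5*b^2 + 2*b - 8) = (b - 5)*(b - 1)*(b^2 + 6*b + 8) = (b - 5)*(b - 1)*(b + 4)*(b + 2)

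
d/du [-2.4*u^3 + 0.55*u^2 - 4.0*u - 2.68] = -7.2*u^2 + 1.1*u - 4.0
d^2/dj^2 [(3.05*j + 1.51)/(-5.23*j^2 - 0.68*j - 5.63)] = (-(3.05*j + 1.51)*(10.46*j + 0.68)*(20.92*j + 1.36) + (95.709*j + 19.9426)*(5.23*j^2 + 0.68*j + 5.63))/(5.23*j^2 + 0.68*j + 5.63)^3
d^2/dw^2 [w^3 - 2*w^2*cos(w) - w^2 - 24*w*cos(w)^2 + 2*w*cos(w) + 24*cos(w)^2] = 2*w^2*cos(w) + 8*w*sin(w) - 2*w*cos(w) + 48*w*cos(2*w) + 6*w - 4*sqrt(2)*sin(w + pi/4) - 48*sqrt(2)*cos(2*w + pi/4) - 2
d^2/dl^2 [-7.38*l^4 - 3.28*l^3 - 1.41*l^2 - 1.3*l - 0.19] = -88.56*l^2 - 19.68*l - 2.82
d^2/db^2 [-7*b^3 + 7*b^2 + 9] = 14 - 42*b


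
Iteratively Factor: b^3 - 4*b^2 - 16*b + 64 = (b - 4)*(b^2 - 16) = (b - 4)*(b + 4)*(b - 4)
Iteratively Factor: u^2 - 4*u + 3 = (u - 1)*(u - 3)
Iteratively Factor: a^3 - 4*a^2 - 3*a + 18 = (a - 3)*(a^2 - a - 6) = (a - 3)*(a + 2)*(a - 3)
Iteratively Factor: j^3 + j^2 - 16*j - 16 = (j - 4)*(j^2 + 5*j + 4) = (j - 4)*(j + 1)*(j + 4)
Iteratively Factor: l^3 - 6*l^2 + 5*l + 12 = (l - 3)*(l^2 - 3*l - 4) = (l - 3)*(l + 1)*(l - 4)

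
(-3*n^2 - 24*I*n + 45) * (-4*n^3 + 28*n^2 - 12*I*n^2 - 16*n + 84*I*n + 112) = 12*n^5 - 84*n^4 + 132*I*n^4 - 420*n^3 - 924*I*n^3 + 2940*n^2 - 156*I*n^2 - 720*n + 1092*I*n + 5040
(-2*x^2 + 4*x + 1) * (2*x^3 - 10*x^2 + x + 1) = -4*x^5 + 28*x^4 - 40*x^3 - 8*x^2 + 5*x + 1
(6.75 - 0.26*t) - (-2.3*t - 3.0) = 2.04*t + 9.75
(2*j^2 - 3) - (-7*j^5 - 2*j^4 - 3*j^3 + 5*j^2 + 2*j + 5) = 7*j^5 + 2*j^4 + 3*j^3 - 3*j^2 - 2*j - 8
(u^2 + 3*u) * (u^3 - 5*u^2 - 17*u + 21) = u^5 - 2*u^4 - 32*u^3 - 30*u^2 + 63*u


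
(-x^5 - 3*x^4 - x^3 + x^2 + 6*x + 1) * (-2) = 2*x^5 + 6*x^4 + 2*x^3 - 2*x^2 - 12*x - 2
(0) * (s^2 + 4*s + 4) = 0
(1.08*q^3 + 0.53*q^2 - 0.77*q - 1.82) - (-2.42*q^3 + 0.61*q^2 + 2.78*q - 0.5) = 3.5*q^3 - 0.08*q^2 - 3.55*q - 1.32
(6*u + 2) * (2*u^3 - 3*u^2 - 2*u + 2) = 12*u^4 - 14*u^3 - 18*u^2 + 8*u + 4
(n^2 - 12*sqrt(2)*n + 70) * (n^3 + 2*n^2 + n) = n^5 - 12*sqrt(2)*n^4 + 2*n^4 - 24*sqrt(2)*n^3 + 71*n^3 - 12*sqrt(2)*n^2 + 140*n^2 + 70*n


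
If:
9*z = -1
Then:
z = -1/9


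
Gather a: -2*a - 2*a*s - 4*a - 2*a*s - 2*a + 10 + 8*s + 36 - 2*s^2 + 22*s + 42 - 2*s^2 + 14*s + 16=a*(-4*s - 8) - 4*s^2 + 44*s + 104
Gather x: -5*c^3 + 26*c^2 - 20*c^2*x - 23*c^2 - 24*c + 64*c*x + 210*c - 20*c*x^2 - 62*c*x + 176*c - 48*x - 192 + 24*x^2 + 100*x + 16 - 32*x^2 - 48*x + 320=-5*c^3 + 3*c^2 + 362*c + x^2*(-20*c - 8) + x*(-20*c^2 + 2*c + 4) + 144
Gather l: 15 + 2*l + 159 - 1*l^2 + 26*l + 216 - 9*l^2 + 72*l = -10*l^2 + 100*l + 390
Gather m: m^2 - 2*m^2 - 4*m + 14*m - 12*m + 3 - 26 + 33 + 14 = -m^2 - 2*m + 24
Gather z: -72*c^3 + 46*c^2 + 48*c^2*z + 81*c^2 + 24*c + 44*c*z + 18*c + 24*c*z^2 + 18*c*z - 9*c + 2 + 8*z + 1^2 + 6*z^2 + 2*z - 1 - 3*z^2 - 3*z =-72*c^3 + 127*c^2 + 33*c + z^2*(24*c + 3) + z*(48*c^2 + 62*c + 7) + 2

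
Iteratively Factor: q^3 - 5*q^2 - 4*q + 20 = (q - 5)*(q^2 - 4) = (q - 5)*(q + 2)*(q - 2)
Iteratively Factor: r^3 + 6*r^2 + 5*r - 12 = (r - 1)*(r^2 + 7*r + 12) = (r - 1)*(r + 4)*(r + 3)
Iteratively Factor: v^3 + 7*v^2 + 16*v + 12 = (v + 3)*(v^2 + 4*v + 4) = (v + 2)*(v + 3)*(v + 2)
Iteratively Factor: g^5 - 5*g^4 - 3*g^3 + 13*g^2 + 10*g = (g - 2)*(g^4 - 3*g^3 - 9*g^2 - 5*g) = (g - 2)*(g + 1)*(g^3 - 4*g^2 - 5*g) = g*(g - 2)*(g + 1)*(g^2 - 4*g - 5) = g*(g - 5)*(g - 2)*(g + 1)*(g + 1)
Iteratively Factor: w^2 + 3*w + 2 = (w + 1)*(w + 2)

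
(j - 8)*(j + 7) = j^2 - j - 56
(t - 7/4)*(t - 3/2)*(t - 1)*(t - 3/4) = t^4 - 5*t^3 + 145*t^2/16 - 225*t/32 + 63/32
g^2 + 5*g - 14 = (g - 2)*(g + 7)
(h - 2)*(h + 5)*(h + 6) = h^3 + 9*h^2 + 8*h - 60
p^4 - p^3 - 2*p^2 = p^2*(p - 2)*(p + 1)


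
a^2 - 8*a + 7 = (a - 7)*(a - 1)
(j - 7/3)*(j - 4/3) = j^2 - 11*j/3 + 28/9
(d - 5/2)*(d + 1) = d^2 - 3*d/2 - 5/2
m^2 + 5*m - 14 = (m - 2)*(m + 7)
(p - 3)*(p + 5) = p^2 + 2*p - 15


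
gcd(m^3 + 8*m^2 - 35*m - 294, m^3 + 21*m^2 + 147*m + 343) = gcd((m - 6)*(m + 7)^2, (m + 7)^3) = m^2 + 14*m + 49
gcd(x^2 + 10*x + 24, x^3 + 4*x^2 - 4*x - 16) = x + 4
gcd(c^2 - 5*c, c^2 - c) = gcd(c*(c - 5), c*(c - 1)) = c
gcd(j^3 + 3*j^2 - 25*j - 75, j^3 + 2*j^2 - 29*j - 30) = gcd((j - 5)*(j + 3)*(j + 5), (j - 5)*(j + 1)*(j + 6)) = j - 5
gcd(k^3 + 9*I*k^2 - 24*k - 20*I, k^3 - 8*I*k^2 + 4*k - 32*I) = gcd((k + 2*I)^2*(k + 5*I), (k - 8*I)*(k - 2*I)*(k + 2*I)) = k + 2*I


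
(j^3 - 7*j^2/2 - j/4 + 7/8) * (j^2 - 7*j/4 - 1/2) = j^5 - 21*j^4/4 + 43*j^3/8 + 49*j^2/16 - 45*j/32 - 7/16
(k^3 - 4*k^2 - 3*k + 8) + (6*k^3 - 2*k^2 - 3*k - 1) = 7*k^3 - 6*k^2 - 6*k + 7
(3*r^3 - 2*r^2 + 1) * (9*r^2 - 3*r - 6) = 27*r^5 - 27*r^4 - 12*r^3 + 21*r^2 - 3*r - 6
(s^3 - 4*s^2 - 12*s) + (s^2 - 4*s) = s^3 - 3*s^2 - 16*s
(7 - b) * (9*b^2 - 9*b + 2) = -9*b^3 + 72*b^2 - 65*b + 14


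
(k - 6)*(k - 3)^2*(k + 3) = k^4 - 9*k^3 + 9*k^2 + 81*k - 162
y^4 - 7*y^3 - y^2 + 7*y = y*(y - 7)*(y - 1)*(y + 1)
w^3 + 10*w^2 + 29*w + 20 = (w + 1)*(w + 4)*(w + 5)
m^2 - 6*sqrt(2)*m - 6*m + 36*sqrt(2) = (m - 6)*(m - 6*sqrt(2))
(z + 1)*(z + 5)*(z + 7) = z^3 + 13*z^2 + 47*z + 35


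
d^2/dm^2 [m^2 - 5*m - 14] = 2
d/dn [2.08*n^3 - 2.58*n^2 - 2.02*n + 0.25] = 6.24*n^2 - 5.16*n - 2.02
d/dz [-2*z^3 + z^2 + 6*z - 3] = -6*z^2 + 2*z + 6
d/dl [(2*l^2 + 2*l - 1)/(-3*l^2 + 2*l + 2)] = 2*(5*l^2 + l + 3)/(9*l^4 - 12*l^3 - 8*l^2 + 8*l + 4)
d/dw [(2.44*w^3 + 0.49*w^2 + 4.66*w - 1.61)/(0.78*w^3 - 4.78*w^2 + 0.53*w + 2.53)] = (8.88178419700125e-16*w^5 - 12.0454*w^4 - 4.6832*w^3 + 44.8215*w^2 - 12.9122*w + 12.6431)/(0.6084*w^6 - 7.4568*w^5 + 23.6752*w^4 - 1.12*w^3 - 23.9059*w^2 + 2.6818*w + 6.4009)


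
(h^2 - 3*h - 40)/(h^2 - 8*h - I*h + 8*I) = (h + 5)/(h - I)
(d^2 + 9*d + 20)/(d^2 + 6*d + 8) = (d + 5)/(d + 2)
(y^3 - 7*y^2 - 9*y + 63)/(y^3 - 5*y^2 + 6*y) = (y^2 - 4*y - 21)/(y*(y - 2))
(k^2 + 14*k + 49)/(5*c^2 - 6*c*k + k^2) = (k^2 + 14*k + 49)/(5*c^2 - 6*c*k + k^2)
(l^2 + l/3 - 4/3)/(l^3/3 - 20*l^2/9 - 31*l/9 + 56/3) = 3*(3*l^2 + l - 4)/(3*l^3 - 20*l^2 - 31*l + 168)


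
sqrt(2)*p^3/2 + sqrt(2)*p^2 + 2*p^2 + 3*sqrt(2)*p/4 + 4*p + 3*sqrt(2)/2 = (p + sqrt(2)/2)*(p + 3*sqrt(2)/2)*(sqrt(2)*p/2 + sqrt(2))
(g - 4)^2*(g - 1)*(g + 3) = g^4 - 6*g^3 - 3*g^2 + 56*g - 48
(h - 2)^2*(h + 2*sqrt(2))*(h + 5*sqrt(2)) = h^4 - 4*h^3 + 7*sqrt(2)*h^3 - 28*sqrt(2)*h^2 + 24*h^2 - 80*h + 28*sqrt(2)*h + 80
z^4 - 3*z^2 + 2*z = z*(z - 1)^2*(z + 2)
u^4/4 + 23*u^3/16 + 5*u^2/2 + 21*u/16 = u*(u/4 + 1/4)*(u + 7/4)*(u + 3)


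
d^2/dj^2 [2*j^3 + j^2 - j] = 12*j + 2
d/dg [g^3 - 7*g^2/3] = g*(9*g - 14)/3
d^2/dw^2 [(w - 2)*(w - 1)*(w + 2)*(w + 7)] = 12*w^2 + 36*w - 22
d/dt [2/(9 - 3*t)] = 2/(3*(t - 3)^2)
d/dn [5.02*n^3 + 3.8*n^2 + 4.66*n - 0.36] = 15.06*n^2 + 7.6*n + 4.66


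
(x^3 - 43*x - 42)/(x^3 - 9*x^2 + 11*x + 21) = (x + 6)/(x - 3)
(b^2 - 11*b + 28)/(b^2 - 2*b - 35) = (b - 4)/(b + 5)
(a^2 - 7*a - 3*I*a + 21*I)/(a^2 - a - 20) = (-a^2 + 7*a + 3*I*a - 21*I)/(-a^2 + a + 20)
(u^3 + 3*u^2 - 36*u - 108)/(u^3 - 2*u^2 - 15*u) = (u^2 - 36)/(u*(u - 5))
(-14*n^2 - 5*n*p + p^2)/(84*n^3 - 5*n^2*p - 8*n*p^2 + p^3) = (2*n + p)/(-12*n^2 - n*p + p^2)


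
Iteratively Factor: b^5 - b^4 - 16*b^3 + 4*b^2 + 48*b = (b)*(b^4 - b^3 - 16*b^2 + 4*b + 48) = b*(b + 2)*(b^3 - 3*b^2 - 10*b + 24) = b*(b - 4)*(b + 2)*(b^2 + b - 6) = b*(b - 4)*(b - 2)*(b + 2)*(b + 3)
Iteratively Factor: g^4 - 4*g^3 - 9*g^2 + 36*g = (g - 3)*(g^3 - g^2 - 12*g) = g*(g - 3)*(g^2 - g - 12) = g*(g - 4)*(g - 3)*(g + 3)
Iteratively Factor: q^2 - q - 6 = (q + 2)*(q - 3)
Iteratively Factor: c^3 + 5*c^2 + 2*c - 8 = (c + 2)*(c^2 + 3*c - 4) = (c + 2)*(c + 4)*(c - 1)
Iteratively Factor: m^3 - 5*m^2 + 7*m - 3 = (m - 3)*(m^2 - 2*m + 1) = (m - 3)*(m - 1)*(m - 1)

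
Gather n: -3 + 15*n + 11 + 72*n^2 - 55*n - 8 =72*n^2 - 40*n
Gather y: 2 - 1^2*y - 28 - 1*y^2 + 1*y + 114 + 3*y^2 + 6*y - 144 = 2*y^2 + 6*y - 56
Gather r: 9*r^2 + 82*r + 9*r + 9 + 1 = 9*r^2 + 91*r + 10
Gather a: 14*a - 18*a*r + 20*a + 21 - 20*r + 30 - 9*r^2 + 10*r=a*(34 - 18*r) - 9*r^2 - 10*r + 51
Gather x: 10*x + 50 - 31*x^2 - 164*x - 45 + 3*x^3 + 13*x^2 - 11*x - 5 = 3*x^3 - 18*x^2 - 165*x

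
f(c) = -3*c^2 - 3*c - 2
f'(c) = -6*c - 3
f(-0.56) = -1.26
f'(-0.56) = 0.36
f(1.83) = -17.54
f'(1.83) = -13.98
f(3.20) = -42.32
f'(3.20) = -22.20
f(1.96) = -19.40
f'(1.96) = -14.76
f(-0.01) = -1.97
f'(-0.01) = -2.94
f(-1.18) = -2.64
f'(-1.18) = 4.08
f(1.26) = -10.54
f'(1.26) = -10.56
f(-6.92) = -124.90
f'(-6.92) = 38.52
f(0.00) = -2.00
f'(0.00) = -3.00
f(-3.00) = -20.00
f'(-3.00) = 15.00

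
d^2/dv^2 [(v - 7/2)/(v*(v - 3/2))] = 2*(8*v^3 - 84*v^2 + 126*v - 63)/(v^3*(8*v^3 - 36*v^2 + 54*v - 27))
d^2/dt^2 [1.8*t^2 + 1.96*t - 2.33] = 3.60000000000000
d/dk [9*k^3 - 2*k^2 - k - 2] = 27*k^2 - 4*k - 1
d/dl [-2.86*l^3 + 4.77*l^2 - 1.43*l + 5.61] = -8.58*l^2 + 9.54*l - 1.43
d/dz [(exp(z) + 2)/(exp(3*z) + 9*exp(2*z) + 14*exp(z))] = (-2*exp(z) - 7)*exp(-z)/(exp(2*z) + 14*exp(z) + 49)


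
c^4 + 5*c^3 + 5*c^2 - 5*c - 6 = (c - 1)*(c + 1)*(c + 2)*(c + 3)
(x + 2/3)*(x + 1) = x^2 + 5*x/3 + 2/3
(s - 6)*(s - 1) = s^2 - 7*s + 6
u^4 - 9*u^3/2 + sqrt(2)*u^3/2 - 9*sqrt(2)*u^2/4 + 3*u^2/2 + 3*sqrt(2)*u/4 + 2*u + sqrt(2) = (u - 4)*(u - 1)*(u + 1/2)*(u + sqrt(2)/2)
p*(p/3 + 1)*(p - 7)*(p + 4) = p^4/3 - 37*p^2/3 - 28*p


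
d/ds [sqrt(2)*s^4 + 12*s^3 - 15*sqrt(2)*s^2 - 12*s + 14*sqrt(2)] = 4*sqrt(2)*s^3 + 36*s^2 - 30*sqrt(2)*s - 12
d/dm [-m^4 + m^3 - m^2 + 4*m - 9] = -4*m^3 + 3*m^2 - 2*m + 4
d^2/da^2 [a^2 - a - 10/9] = 2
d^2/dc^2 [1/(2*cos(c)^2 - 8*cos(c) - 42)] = (4*sin(c)^4 - 102*sin(c)^2 - 69*cos(c) - 3*cos(3*c) + 24)/(2*(sin(c)^2 + 4*cos(c) + 20)^3)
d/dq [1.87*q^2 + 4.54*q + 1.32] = 3.74*q + 4.54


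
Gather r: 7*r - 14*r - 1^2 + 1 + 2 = 2 - 7*r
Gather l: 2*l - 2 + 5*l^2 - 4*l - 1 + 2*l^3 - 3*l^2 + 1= 2*l^3 + 2*l^2 - 2*l - 2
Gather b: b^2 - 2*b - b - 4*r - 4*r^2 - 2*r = b^2 - 3*b - 4*r^2 - 6*r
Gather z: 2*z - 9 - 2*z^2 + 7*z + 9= -2*z^2 + 9*z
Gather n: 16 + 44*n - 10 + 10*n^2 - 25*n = 10*n^2 + 19*n + 6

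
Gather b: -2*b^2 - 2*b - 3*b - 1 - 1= -2*b^2 - 5*b - 2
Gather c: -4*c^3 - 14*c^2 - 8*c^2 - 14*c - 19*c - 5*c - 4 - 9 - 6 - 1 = -4*c^3 - 22*c^2 - 38*c - 20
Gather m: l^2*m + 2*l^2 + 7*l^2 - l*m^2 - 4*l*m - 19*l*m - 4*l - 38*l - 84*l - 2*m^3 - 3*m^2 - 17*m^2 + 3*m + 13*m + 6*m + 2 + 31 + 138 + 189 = 9*l^2 - 126*l - 2*m^3 + m^2*(-l - 20) + m*(l^2 - 23*l + 22) + 360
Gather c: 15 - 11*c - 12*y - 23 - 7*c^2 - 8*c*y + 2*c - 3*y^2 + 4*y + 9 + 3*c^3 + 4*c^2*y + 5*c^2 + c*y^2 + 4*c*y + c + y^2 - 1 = 3*c^3 + c^2*(4*y - 2) + c*(y^2 - 4*y - 8) - 2*y^2 - 8*y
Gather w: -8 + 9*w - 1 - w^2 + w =-w^2 + 10*w - 9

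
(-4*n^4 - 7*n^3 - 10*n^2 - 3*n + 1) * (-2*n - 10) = 8*n^5 + 54*n^4 + 90*n^3 + 106*n^2 + 28*n - 10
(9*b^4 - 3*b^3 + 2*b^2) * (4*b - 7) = 36*b^5 - 75*b^4 + 29*b^3 - 14*b^2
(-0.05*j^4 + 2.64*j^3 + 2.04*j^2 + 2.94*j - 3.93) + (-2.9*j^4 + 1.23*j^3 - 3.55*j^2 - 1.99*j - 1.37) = -2.95*j^4 + 3.87*j^3 - 1.51*j^2 + 0.95*j - 5.3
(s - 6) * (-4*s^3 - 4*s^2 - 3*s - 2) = -4*s^4 + 20*s^3 + 21*s^2 + 16*s + 12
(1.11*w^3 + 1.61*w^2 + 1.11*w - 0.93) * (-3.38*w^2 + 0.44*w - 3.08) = -3.7518*w^5 - 4.9534*w^4 - 6.4622*w^3 - 1.327*w^2 - 3.828*w + 2.8644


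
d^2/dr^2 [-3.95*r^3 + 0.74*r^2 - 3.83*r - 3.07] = 1.48 - 23.7*r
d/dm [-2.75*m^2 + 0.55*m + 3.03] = 0.55 - 5.5*m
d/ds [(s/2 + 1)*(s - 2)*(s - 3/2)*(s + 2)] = 2*s^3 + 3*s^2/4 - 7*s - 1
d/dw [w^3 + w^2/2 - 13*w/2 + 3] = 3*w^2 + w - 13/2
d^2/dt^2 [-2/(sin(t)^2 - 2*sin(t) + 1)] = 4*(2*sin(t) + 3)/(sin(t) - 1)^3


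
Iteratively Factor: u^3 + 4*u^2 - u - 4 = (u - 1)*(u^2 + 5*u + 4) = (u - 1)*(u + 4)*(u + 1)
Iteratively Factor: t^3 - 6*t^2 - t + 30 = (t + 2)*(t^2 - 8*t + 15) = (t - 5)*(t + 2)*(t - 3)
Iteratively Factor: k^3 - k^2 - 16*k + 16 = (k - 1)*(k^2 - 16) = (k - 4)*(k - 1)*(k + 4)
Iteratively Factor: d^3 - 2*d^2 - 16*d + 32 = (d - 4)*(d^2 + 2*d - 8) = (d - 4)*(d + 4)*(d - 2)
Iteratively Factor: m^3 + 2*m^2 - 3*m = (m - 1)*(m^2 + 3*m) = (m - 1)*(m + 3)*(m)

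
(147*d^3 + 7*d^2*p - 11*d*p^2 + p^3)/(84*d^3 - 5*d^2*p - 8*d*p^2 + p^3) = (-7*d + p)/(-4*d + p)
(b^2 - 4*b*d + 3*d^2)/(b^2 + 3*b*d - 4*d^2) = (b - 3*d)/(b + 4*d)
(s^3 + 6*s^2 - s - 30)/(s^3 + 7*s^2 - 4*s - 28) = (s^2 + 8*s + 15)/(s^2 + 9*s + 14)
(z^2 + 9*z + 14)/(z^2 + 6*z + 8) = (z + 7)/(z + 4)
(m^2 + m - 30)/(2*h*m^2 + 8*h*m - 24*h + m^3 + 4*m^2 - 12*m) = (m - 5)/(2*h*m - 4*h + m^2 - 2*m)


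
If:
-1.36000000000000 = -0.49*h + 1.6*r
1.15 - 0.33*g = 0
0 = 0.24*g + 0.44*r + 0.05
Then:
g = 3.48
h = -3.80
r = -2.01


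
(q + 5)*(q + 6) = q^2 + 11*q + 30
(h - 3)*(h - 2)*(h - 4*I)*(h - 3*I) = h^4 - 5*h^3 - 7*I*h^3 - 6*h^2 + 35*I*h^2 + 60*h - 42*I*h - 72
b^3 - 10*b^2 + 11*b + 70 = (b - 7)*(b - 5)*(b + 2)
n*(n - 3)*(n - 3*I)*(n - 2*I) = n^4 - 3*n^3 - 5*I*n^3 - 6*n^2 + 15*I*n^2 + 18*n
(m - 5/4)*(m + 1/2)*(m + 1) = m^3 + m^2/4 - 11*m/8 - 5/8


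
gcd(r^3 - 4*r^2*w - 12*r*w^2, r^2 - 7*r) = r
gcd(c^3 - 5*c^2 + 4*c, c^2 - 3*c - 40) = 1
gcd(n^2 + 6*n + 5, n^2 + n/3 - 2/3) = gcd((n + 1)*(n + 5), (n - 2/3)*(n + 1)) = n + 1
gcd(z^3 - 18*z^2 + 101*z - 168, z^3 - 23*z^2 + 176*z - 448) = z^2 - 15*z + 56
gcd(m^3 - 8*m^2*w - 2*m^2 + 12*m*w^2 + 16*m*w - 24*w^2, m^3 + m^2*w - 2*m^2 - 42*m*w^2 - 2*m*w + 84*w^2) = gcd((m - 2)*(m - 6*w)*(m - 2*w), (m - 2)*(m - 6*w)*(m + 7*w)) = -m^2 + 6*m*w + 2*m - 12*w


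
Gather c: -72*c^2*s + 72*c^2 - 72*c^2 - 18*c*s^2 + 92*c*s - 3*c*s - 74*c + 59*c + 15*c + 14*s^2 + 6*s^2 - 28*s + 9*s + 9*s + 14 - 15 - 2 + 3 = -72*c^2*s + c*(-18*s^2 + 89*s) + 20*s^2 - 10*s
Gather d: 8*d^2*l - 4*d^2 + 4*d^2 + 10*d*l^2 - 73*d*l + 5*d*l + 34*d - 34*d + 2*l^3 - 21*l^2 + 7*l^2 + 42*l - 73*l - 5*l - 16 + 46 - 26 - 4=8*d^2*l + d*(10*l^2 - 68*l) + 2*l^3 - 14*l^2 - 36*l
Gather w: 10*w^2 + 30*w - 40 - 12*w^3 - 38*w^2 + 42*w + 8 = -12*w^3 - 28*w^2 + 72*w - 32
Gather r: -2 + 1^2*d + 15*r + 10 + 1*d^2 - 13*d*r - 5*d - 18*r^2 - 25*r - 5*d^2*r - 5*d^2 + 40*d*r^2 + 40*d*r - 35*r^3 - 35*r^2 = -4*d^2 - 4*d - 35*r^3 + r^2*(40*d - 53) + r*(-5*d^2 + 27*d - 10) + 8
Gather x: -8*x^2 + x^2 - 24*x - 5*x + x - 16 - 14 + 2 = -7*x^2 - 28*x - 28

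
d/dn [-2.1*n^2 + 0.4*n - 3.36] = 0.4 - 4.2*n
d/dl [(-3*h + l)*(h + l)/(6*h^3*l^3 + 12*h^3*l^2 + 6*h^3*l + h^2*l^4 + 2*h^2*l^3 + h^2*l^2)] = 2*(l*(-h + l)*(6*h*l^2 + 12*h*l + 6*h + l^3 + 2*l^2 + l) + (h + l)*(3*h - l)*(9*h*l^2 + 12*h*l + 3*h + 2*l^3 + 3*l^2 + l))/(h^2*l^2*(6*h*l^2 + 12*h*l + 6*h + l^3 + 2*l^2 + l)^2)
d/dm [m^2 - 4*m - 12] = 2*m - 4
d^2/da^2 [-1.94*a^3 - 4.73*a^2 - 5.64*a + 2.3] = -11.64*a - 9.46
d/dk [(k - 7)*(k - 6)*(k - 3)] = 3*k^2 - 32*k + 81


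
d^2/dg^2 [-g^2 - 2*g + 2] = -2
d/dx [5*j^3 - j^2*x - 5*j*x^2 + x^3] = -j^2 - 10*j*x + 3*x^2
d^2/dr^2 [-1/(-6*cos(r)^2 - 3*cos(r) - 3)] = (-16*sin(r)^4 + sin(r)^2 + 17*cos(r)/2 - 3*cos(3*r)/2 + 13)/(3*(-2*sin(r)^2 + cos(r) + 3)^3)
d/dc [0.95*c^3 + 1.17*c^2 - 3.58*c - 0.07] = 2.85*c^2 + 2.34*c - 3.58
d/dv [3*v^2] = 6*v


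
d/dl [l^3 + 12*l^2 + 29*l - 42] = 3*l^2 + 24*l + 29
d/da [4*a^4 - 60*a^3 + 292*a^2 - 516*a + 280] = 16*a^3 - 180*a^2 + 584*a - 516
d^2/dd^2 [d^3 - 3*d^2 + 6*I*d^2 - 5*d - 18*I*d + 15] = 6*d - 6 + 12*I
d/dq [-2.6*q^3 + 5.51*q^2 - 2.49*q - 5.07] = -7.8*q^2 + 11.02*q - 2.49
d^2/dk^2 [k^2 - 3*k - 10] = 2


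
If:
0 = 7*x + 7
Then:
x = -1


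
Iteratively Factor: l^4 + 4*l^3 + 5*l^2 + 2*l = (l + 1)*(l^3 + 3*l^2 + 2*l) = (l + 1)^2*(l^2 + 2*l) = l*(l + 1)^2*(l + 2)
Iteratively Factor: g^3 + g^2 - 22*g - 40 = (g - 5)*(g^2 + 6*g + 8) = (g - 5)*(g + 2)*(g + 4)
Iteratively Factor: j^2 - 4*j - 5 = (j - 5)*(j + 1)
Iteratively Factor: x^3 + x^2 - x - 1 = (x + 1)*(x^2 - 1) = (x - 1)*(x + 1)*(x + 1)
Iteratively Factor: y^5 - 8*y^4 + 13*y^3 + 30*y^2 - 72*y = (y - 3)*(y^4 - 5*y^3 - 2*y^2 + 24*y) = (y - 3)^2*(y^3 - 2*y^2 - 8*y) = (y - 3)^2*(y + 2)*(y^2 - 4*y) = y*(y - 3)^2*(y + 2)*(y - 4)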